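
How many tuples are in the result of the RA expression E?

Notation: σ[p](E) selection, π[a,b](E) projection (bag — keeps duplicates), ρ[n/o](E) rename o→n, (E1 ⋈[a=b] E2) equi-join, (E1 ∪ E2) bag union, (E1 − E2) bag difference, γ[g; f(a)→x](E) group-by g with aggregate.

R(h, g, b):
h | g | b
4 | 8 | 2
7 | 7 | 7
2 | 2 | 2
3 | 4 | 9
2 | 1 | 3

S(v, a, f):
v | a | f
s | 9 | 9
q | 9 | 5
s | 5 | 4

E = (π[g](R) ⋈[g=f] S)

Per-node cardinality:
  R → 5
  π[g](R) → 5
  S → 3
  (π[g](R) ⋈[g=f] S) → 1

|E| = 1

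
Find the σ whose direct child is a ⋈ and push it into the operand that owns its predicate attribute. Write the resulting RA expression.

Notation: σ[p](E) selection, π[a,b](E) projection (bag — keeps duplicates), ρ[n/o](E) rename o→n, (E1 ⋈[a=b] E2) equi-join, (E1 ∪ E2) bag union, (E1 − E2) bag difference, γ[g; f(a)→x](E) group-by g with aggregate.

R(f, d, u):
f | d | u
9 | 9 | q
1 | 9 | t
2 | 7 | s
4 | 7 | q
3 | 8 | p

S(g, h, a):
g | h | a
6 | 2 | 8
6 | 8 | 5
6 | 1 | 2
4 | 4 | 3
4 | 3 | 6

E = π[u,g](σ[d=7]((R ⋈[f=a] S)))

σ filters on d, owned by the left side.
E' = π[u,g]((σ[d=7](R) ⋈[f=a] S))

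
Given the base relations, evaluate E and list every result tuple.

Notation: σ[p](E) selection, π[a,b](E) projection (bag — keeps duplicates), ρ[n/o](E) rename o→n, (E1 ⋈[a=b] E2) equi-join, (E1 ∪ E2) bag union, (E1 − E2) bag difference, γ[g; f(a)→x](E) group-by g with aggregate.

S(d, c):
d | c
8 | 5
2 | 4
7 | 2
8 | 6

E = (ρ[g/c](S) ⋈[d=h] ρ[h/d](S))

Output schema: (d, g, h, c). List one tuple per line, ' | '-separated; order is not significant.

Row counts bottom-up:
  S → 4
  ρ[g/c](S) → 4
  S → 4
  ρ[h/d](S) → 4
  (ρ[g/c](S) ⋈[d=h] ρ[h/d](S)) → 6

== RESULT ==
d | g | h | c
2 | 4 | 2 | 4
7 | 2 | 7 | 2
8 | 5 | 8 | 5
8 | 5 | 8 | 6
8 | 6 | 8 | 5
8 | 6 | 8 | 6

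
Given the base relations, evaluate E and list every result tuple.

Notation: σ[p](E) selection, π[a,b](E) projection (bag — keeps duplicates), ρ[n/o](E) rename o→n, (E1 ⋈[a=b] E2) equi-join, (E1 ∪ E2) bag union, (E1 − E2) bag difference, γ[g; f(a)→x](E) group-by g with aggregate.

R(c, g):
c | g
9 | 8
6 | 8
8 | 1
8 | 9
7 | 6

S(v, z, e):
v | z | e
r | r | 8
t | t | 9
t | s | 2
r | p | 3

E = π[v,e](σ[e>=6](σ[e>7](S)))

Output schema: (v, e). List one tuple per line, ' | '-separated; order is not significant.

Per-node cardinality:
  S → 4
  σ[e>7](S) → 2
  σ[e>=6](σ[e>7](S)) → 2
  π[v,e](σ[e>=6](σ[e>7](S))) → 2

== RESULT ==
v | e
r | 8
t | 9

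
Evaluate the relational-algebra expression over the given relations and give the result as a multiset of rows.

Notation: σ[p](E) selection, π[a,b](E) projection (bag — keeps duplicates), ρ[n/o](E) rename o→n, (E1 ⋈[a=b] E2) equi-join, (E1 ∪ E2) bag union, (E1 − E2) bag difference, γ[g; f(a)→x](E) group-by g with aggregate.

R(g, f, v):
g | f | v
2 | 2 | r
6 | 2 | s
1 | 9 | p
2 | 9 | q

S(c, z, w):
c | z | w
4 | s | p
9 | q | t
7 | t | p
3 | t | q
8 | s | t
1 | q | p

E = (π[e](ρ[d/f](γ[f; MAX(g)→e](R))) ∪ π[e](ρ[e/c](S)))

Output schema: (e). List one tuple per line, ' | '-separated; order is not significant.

Row counts bottom-up:
  R → 4
  γ[f; MAX(g)→e](R) → 2
  ρ[d/f](γ[f; MAX(g)→e](R)) → 2
  π[e](ρ[d/f](γ[f; MAX(g)→e](R))) → 2
  S → 6
  ρ[e/c](S) → 6
  π[e](ρ[e/c](S)) → 6
  (π[e](ρ[d/f](γ[f; MAX(g)→e](R))) ∪ π[e](ρ[e/c](S))) → 8

== RESULT ==
e
1
2
3
4
6
7
8
9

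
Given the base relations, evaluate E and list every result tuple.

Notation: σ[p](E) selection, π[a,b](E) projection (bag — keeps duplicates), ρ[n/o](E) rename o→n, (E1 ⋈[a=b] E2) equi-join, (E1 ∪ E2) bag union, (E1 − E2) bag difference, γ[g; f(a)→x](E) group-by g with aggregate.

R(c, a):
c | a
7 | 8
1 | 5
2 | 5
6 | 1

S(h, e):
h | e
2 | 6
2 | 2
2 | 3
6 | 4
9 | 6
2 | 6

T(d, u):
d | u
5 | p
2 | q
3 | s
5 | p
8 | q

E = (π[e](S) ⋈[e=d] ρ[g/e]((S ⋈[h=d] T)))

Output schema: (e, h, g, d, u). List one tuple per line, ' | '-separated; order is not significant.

Per-node cardinality:
  S → 6
  π[e](S) → 6
  S → 6
  T → 5
  (S ⋈[h=d] T) → 4
  ρ[g/e]((S ⋈[h=d] T)) → 4
  (π[e](S) ⋈[e=d] ρ[g/e]((S ⋈[h=d] T))) → 4

== RESULT ==
e | h | g | d | u
2 | 2 | 2 | 2 | q
2 | 2 | 3 | 2 | q
2 | 2 | 6 | 2 | q
2 | 2 | 6 | 2 | q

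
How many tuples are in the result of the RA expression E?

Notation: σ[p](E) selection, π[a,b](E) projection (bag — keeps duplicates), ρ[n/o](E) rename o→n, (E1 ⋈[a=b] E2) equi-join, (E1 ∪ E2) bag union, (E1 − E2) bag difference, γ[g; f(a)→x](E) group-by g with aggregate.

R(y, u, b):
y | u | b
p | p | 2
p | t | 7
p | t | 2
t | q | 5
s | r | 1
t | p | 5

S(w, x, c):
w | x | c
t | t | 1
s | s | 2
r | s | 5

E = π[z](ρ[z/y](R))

Subexpression sizes:
  R → 6
  ρ[z/y](R) → 6
  π[z](ρ[z/y](R)) → 6

|E| = 6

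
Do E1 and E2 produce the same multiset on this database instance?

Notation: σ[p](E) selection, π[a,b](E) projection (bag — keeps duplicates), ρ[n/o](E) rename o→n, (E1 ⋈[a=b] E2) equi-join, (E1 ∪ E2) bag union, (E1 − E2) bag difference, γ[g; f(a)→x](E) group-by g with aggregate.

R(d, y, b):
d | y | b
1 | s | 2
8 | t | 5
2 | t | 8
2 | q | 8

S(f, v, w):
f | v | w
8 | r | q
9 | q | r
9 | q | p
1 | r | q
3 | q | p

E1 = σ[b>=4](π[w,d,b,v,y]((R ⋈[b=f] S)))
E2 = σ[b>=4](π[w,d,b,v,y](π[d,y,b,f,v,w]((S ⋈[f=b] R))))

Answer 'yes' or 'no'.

E1 per-node cardinality:
  R → 4
  S → 5
  (R ⋈[b=f] S) → 2
  π[w,d,b,v,y]((R ⋈[b=f] S)) → 2
  σ[b>=4](π[w,d,b,v,y]((R ⋈[b=f] S))) → 2
E2 per-node cardinality:
  S → 5
  R → 4
  (S ⋈[f=b] R) → 2
  π[d,y,b,f,v,w]((S ⋈[f=b] R)) → 2
  π[w,d,b,v,y](π[d,y,b,f,v,w]((S ⋈[f=b] R))) → 2
  σ[b>=4](π[w,d,b,v,y](π[d,y,b,f,v,w]((S ⋈[f=b] R)))) → 2

E1 and E2 produce the same multiset:
w | d | b | v | y
q | 2 | 8 | r | q
q | 2 | 8 | r | t

yes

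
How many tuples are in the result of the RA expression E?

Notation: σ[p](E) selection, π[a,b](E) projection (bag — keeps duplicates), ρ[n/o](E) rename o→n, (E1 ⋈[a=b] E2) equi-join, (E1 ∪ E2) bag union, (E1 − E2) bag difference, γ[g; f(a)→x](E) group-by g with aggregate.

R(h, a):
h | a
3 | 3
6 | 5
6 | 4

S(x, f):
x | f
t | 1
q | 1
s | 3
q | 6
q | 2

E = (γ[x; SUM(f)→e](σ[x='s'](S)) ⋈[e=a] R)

Subexpression sizes:
  S → 5
  σ[x='s'](S) → 1
  γ[x; SUM(f)→e](σ[x='s'](S)) → 1
  R → 3
  (γ[x; SUM(f)→e](σ[x='s'](S)) ⋈[e=a] R) → 1

|E| = 1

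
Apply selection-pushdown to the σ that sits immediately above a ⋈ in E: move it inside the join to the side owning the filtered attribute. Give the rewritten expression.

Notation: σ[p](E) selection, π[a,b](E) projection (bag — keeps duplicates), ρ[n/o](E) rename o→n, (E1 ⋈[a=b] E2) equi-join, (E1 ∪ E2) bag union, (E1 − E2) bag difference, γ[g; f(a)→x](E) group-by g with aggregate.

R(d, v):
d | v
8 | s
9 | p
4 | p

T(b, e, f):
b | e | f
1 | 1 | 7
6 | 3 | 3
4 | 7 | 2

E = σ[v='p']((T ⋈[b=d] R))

σ filters on v, owned by the right side.
E' = (T ⋈[b=d] σ[v='p'](R))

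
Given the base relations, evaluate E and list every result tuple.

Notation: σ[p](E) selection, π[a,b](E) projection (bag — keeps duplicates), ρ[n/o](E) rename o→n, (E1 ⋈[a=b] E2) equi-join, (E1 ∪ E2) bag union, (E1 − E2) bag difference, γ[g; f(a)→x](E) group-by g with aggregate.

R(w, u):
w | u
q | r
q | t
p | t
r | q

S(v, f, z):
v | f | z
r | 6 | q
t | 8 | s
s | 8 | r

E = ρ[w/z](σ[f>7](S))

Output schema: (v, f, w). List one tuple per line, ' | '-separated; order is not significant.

Stepwise |·|:
  S → 3
  σ[f>7](S) → 2
  ρ[w/z](σ[f>7](S)) → 2

== RESULT ==
v | f | w
s | 8 | r
t | 8 | s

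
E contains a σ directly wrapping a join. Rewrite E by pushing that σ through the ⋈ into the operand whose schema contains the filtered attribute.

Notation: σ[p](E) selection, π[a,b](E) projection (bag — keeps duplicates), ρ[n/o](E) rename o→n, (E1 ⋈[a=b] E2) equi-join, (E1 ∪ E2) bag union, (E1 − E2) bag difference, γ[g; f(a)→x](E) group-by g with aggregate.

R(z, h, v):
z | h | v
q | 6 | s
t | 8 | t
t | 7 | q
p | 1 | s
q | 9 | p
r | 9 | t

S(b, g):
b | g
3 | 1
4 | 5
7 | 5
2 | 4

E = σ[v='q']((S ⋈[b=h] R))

σ filters on v, owned by the right side.
E' = (S ⋈[b=h] σ[v='q'](R))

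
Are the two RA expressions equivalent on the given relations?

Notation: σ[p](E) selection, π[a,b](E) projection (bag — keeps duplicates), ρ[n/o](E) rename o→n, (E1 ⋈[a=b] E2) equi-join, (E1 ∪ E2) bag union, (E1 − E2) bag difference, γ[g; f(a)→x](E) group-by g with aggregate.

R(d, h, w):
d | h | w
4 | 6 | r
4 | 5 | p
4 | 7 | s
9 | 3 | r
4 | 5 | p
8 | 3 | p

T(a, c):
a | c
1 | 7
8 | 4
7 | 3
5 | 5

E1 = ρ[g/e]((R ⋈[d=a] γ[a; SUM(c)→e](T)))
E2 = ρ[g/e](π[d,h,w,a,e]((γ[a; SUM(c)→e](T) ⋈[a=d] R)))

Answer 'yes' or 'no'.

E1 row counts bottom-up:
  R → 6
  T → 4
  γ[a; SUM(c)→e](T) → 4
  (R ⋈[d=a] γ[a; SUM(c)→e](T)) → 1
  ρ[g/e]((R ⋈[d=a] γ[a; SUM(c)→e](T))) → 1
E2 row counts bottom-up:
  T → 4
  γ[a; SUM(c)→e](T) → 4
  R → 6
  (γ[a; SUM(c)→e](T) ⋈[a=d] R) → 1
  π[d,h,w,a,e]((γ[a; SUM(c)→e](T) ⋈[a=d] R)) → 1
  ρ[g/e](π[d,h,w,a,e]((γ[a; SUM(c)→e](T) ⋈[a=d] R))) → 1

E1 and E2 produce the same multiset:
d | h | w | a | g
8 | 3 | p | 8 | 4

yes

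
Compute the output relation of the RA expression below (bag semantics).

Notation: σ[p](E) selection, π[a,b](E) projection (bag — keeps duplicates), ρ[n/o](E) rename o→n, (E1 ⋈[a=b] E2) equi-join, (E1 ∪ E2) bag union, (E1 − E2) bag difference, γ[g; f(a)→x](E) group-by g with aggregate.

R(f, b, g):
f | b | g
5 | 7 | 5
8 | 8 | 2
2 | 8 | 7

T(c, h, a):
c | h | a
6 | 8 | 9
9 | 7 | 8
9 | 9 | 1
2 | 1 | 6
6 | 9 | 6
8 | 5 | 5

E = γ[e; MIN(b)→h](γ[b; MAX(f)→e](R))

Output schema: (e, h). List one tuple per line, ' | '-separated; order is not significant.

Per-node cardinality:
  R → 3
  γ[b; MAX(f)→e](R) → 2
  γ[e; MIN(b)→h](γ[b; MAX(f)→e](R)) → 2

== RESULT ==
e | h
5 | 7
8 | 8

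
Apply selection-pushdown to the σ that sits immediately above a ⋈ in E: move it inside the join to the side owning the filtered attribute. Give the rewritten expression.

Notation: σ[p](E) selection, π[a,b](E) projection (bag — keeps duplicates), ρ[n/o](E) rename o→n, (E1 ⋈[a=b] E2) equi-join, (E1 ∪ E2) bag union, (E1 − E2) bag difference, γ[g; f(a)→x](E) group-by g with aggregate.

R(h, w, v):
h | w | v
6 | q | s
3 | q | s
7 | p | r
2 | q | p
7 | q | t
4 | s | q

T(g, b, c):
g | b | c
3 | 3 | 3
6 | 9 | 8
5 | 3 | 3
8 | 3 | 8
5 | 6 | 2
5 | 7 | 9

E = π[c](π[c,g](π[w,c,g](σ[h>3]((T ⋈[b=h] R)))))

σ filters on h, owned by the right side.
E' = π[c](π[c,g](π[w,c,g]((T ⋈[b=h] σ[h>3](R)))))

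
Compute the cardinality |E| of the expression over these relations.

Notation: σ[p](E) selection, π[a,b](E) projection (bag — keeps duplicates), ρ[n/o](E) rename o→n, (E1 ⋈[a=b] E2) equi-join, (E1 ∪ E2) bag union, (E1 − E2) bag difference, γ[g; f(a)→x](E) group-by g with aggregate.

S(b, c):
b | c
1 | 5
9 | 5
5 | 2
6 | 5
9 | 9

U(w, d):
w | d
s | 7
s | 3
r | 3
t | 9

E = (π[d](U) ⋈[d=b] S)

Per-node cardinality:
  U → 4
  π[d](U) → 4
  S → 5
  (π[d](U) ⋈[d=b] S) → 2

|E| = 2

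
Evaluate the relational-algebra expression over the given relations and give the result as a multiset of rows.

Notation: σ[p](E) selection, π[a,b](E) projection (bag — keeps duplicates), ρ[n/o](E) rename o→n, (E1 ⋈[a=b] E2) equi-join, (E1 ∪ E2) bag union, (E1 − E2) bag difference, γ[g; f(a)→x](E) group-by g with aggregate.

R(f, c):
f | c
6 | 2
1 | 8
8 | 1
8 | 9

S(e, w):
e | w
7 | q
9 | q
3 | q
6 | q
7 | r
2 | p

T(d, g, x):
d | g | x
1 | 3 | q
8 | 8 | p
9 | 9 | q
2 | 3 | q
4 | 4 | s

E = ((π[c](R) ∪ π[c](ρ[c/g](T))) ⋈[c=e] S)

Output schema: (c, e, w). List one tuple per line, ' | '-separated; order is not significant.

Per-node cardinality:
  R → 4
  π[c](R) → 4
  T → 5
  ρ[c/g](T) → 5
  π[c](ρ[c/g](T)) → 5
  (π[c](R) ∪ π[c](ρ[c/g](T))) → 9
  S → 6
  ((π[c](R) ∪ π[c](ρ[c/g](T))) ⋈[c=e] S) → 5

== RESULT ==
c | e | w
2 | 2 | p
3 | 3 | q
3 | 3 | q
9 | 9 | q
9 | 9 | q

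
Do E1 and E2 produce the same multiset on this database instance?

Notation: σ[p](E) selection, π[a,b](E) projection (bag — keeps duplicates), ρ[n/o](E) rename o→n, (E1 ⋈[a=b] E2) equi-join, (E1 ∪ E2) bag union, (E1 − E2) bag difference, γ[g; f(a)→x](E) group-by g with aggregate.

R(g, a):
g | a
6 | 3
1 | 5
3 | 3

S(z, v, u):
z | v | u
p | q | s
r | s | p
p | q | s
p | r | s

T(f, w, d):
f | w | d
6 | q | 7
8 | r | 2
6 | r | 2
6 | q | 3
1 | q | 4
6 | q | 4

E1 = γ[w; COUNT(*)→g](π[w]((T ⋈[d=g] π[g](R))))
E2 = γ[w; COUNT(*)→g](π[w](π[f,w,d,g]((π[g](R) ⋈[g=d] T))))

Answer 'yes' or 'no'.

E1 row counts bottom-up:
  T → 6
  R → 3
  π[g](R) → 3
  (T ⋈[d=g] π[g](R)) → 1
  π[w]((T ⋈[d=g] π[g](R))) → 1
  γ[w; COUNT(*)→g](π[w]((T ⋈[d=g] π[g](R)))) → 1
E2 row counts bottom-up:
  R → 3
  π[g](R) → 3
  T → 6
  (π[g](R) ⋈[g=d] T) → 1
  π[f,w,d,g]((π[g](R) ⋈[g=d] T)) → 1
  π[w](π[f,w,d,g]((π[g](R) ⋈[g=d] T))) → 1
  γ[w; COUNT(*)→g](π[w](π[f,w,d,g]((π[g](R) ⋈[g=d] T)))) → 1

E1 and E2 produce the same multiset:
w | g
q | 1

yes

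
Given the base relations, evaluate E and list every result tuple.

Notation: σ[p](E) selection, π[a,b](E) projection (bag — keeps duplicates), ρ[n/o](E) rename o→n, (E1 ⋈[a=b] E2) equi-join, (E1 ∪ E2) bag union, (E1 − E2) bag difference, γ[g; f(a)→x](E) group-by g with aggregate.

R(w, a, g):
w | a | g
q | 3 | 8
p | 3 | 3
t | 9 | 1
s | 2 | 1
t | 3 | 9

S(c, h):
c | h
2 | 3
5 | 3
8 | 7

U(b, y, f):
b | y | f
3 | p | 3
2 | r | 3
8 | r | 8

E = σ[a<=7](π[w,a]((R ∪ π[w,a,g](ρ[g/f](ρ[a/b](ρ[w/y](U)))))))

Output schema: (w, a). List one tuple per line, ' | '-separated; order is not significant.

Subexpression sizes:
  R → 5
  U → 3
  ρ[w/y](U) → 3
  ρ[a/b](ρ[w/y](U)) → 3
  ρ[g/f](ρ[a/b](ρ[w/y](U))) → 3
  π[w,a,g](ρ[g/f](ρ[a/b](ρ[w/y](U)))) → 3
  (R ∪ π[w,a,g](ρ[g/f](ρ[a/b](ρ[w/y](U))))) → 8
  π[w,a]((R ∪ π[w,a,g](ρ[g/f](ρ[a/b](ρ[w/y](U)))))) → 8
  σ[a<=7](π[w,a]((R ∪ π[w,a,g](ρ[g/f](ρ[a/b](ρ[w/y](U))))))) → 6

== RESULT ==
w | a
p | 3
p | 3
q | 3
r | 2
s | 2
t | 3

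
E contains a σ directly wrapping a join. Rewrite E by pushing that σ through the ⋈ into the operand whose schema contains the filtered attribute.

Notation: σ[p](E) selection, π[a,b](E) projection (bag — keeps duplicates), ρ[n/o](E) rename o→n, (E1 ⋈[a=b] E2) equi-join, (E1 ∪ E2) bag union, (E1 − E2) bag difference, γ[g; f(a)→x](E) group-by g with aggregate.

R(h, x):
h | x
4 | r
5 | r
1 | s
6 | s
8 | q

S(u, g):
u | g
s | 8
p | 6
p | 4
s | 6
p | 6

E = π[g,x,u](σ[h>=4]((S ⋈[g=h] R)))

σ filters on h, owned by the right side.
E' = π[g,x,u]((S ⋈[g=h] σ[h>=4](R)))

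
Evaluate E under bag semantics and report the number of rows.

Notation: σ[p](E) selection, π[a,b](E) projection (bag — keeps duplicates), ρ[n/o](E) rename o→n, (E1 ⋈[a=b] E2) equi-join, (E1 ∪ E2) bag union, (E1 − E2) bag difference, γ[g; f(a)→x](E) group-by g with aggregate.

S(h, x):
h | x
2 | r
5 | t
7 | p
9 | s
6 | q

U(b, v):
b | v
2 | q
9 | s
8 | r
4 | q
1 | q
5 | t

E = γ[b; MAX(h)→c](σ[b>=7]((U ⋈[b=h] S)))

Stepwise |·|:
  U → 6
  S → 5
  (U ⋈[b=h] S) → 3
  σ[b>=7]((U ⋈[b=h] S)) → 1
  γ[b; MAX(h)→c](σ[b>=7]((U ⋈[b=h] S))) → 1

|E| = 1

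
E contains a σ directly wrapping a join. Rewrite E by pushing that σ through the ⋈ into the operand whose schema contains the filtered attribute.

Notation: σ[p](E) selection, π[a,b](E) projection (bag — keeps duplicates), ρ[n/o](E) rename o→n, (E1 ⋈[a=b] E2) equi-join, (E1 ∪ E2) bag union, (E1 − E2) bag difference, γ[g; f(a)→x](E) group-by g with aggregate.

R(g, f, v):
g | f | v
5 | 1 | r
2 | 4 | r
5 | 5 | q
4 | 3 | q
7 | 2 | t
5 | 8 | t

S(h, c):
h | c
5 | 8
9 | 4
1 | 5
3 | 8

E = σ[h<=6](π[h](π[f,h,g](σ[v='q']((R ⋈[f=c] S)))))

σ filters on v, owned by the left side.
E' = σ[h<=6](π[h](π[f,h,g]((σ[v='q'](R) ⋈[f=c] S))))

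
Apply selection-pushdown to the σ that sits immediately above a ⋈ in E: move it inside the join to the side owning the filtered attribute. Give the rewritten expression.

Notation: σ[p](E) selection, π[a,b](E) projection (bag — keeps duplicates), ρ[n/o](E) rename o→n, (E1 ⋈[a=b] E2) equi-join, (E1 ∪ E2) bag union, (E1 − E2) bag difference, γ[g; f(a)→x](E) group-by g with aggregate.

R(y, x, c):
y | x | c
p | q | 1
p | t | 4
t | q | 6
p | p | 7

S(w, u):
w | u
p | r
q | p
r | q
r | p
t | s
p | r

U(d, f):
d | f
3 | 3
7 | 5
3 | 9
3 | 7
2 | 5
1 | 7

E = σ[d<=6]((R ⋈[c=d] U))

σ filters on d, owned by the right side.
E' = (R ⋈[c=d] σ[d<=6](U))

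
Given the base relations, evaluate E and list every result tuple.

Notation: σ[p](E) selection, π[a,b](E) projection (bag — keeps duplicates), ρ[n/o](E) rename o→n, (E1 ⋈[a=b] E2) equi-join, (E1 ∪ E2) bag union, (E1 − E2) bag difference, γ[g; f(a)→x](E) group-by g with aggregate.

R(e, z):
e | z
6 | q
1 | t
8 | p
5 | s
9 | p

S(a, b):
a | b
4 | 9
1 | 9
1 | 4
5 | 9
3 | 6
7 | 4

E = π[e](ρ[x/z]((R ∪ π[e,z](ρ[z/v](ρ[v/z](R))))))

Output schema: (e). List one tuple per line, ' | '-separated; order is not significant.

Stepwise |·|:
  R → 5
  R → 5
  ρ[v/z](R) → 5
  ρ[z/v](ρ[v/z](R)) → 5
  π[e,z](ρ[z/v](ρ[v/z](R))) → 5
  (R ∪ π[e,z](ρ[z/v](ρ[v/z](R)))) → 10
  ρ[x/z]((R ∪ π[e,z](ρ[z/v](ρ[v/z](R))))) → 10
  π[e](ρ[x/z]((R ∪ π[e,z](ρ[z/v](ρ[v/z](R)))))) → 10

== RESULT ==
e
1
1
5
5
6
6
8
8
9
9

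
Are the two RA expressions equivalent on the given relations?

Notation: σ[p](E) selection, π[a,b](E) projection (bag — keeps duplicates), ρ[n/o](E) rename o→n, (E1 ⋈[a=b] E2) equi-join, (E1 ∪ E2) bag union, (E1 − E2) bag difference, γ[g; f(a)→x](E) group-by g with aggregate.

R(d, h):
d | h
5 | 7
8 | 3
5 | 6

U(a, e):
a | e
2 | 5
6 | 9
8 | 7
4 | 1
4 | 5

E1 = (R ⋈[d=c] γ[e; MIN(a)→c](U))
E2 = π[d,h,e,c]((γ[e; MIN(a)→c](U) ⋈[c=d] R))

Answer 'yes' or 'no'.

E1 per-node cardinality:
  R → 3
  U → 5
  γ[e; MIN(a)→c](U) → 4
  (R ⋈[d=c] γ[e; MIN(a)→c](U)) → 1
E2 per-node cardinality:
  U → 5
  γ[e; MIN(a)→c](U) → 4
  R → 3
  (γ[e; MIN(a)→c](U) ⋈[c=d] R) → 1
  π[d,h,e,c]((γ[e; MIN(a)→c](U) ⋈[c=d] R)) → 1

E1 and E2 produce the same multiset:
d | h | e | c
8 | 3 | 7 | 8

yes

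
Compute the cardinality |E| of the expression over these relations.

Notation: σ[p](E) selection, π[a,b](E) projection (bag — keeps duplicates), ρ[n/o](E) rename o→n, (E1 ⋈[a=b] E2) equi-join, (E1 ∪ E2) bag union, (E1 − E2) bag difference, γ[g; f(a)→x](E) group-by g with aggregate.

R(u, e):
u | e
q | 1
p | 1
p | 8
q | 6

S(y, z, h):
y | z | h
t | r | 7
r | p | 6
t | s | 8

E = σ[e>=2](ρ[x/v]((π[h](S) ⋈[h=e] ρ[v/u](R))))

Stepwise |·|:
  S → 3
  π[h](S) → 3
  R → 4
  ρ[v/u](R) → 4
  (π[h](S) ⋈[h=e] ρ[v/u](R)) → 2
  ρ[x/v]((π[h](S) ⋈[h=e] ρ[v/u](R))) → 2
  σ[e>=2](ρ[x/v]((π[h](S) ⋈[h=e] ρ[v/u](R)))) → 2

|E| = 2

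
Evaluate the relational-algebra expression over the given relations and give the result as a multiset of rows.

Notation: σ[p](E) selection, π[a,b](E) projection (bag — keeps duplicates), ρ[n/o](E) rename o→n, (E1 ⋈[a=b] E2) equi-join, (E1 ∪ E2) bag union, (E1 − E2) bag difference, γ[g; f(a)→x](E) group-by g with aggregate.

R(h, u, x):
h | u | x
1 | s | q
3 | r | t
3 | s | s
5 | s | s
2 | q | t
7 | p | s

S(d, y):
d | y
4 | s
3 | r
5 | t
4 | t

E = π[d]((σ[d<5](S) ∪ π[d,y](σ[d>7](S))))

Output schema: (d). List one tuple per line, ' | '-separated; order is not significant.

Per-node cardinality:
  S → 4
  σ[d<5](S) → 3
  S → 4
  σ[d>7](S) → 0
  π[d,y](σ[d>7](S)) → 0
  (σ[d<5](S) ∪ π[d,y](σ[d>7](S))) → 3
  π[d]((σ[d<5](S) ∪ π[d,y](σ[d>7](S)))) → 3

== RESULT ==
d
3
4
4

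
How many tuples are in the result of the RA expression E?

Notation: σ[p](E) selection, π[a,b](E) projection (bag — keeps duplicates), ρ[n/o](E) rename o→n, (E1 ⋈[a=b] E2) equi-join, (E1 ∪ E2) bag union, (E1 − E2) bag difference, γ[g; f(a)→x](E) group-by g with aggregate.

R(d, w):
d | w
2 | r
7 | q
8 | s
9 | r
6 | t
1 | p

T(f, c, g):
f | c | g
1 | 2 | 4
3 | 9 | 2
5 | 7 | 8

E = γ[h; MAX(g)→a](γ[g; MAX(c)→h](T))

Row counts bottom-up:
  T → 3
  γ[g; MAX(c)→h](T) → 3
  γ[h; MAX(g)→a](γ[g; MAX(c)→h](T)) → 3

|E| = 3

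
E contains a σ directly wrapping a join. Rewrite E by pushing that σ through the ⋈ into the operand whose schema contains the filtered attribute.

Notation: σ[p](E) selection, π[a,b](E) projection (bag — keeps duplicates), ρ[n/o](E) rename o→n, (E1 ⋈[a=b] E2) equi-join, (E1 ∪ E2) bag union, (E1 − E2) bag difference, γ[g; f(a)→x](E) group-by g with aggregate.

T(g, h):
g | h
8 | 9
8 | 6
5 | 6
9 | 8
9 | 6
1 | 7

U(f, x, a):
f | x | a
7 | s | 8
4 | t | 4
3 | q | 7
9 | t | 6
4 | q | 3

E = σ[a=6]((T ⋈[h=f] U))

σ filters on a, owned by the right side.
E' = (T ⋈[h=f] σ[a=6](U))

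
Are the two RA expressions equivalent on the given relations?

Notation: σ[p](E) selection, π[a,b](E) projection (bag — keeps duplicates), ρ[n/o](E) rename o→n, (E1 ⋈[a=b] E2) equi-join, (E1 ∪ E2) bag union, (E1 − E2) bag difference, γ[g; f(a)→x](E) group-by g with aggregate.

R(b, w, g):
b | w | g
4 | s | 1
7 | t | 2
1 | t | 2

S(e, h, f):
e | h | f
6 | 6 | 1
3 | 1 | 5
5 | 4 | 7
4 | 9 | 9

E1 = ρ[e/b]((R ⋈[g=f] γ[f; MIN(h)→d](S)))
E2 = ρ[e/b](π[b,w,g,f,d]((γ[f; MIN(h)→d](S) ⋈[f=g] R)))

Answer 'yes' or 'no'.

E1 row counts bottom-up:
  R → 3
  S → 4
  γ[f; MIN(h)→d](S) → 4
  (R ⋈[g=f] γ[f; MIN(h)→d](S)) → 1
  ρ[e/b]((R ⋈[g=f] γ[f; MIN(h)→d](S))) → 1
E2 row counts bottom-up:
  S → 4
  γ[f; MIN(h)→d](S) → 4
  R → 3
  (γ[f; MIN(h)→d](S) ⋈[f=g] R) → 1
  π[b,w,g,f,d]((γ[f; MIN(h)→d](S) ⋈[f=g] R)) → 1
  ρ[e/b](π[b,w,g,f,d]((γ[f; MIN(h)→d](S) ⋈[f=g] R))) → 1

E1 and E2 produce the same multiset:
e | w | g | f | d
4 | s | 1 | 1 | 6

yes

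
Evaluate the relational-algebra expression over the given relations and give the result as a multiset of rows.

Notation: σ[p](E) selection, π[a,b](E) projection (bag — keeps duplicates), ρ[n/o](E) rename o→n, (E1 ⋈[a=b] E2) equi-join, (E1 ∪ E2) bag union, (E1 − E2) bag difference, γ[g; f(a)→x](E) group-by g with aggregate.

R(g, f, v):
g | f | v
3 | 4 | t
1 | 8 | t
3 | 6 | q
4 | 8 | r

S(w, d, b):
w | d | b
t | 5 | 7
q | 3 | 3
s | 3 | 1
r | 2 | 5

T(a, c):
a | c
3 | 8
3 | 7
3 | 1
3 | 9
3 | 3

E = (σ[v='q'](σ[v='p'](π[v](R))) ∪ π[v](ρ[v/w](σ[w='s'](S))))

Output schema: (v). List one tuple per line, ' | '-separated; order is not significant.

Stepwise |·|:
  R → 4
  π[v](R) → 4
  σ[v='p'](π[v](R)) → 0
  σ[v='q'](σ[v='p'](π[v](R))) → 0
  S → 4
  σ[w='s'](S) → 1
  ρ[v/w](σ[w='s'](S)) → 1
  π[v](ρ[v/w](σ[w='s'](S))) → 1
  (σ[v='q'](σ[v='p'](π[v](R))) ∪ π[v](ρ[v/w](σ[w='s'](S)))) → 1

== RESULT ==
v
s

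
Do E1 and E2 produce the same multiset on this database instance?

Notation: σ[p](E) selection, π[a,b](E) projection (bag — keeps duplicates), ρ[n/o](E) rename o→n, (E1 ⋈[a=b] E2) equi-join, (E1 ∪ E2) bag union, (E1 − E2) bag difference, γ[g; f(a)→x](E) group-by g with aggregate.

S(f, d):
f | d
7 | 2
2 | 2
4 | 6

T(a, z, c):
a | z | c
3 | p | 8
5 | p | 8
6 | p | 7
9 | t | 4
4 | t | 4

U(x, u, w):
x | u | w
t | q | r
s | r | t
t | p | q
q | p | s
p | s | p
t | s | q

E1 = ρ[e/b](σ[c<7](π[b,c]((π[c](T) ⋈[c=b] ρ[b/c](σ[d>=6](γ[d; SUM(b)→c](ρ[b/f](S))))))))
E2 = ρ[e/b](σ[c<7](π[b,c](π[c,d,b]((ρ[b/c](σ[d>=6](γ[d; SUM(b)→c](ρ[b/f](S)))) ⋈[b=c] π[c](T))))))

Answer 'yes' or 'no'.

E1 subexpression sizes:
  T → 5
  π[c](T) → 5
  S → 3
  ρ[b/f](S) → 3
  γ[d; SUM(b)→c](ρ[b/f](S)) → 2
  σ[d>=6](γ[d; SUM(b)→c](ρ[b/f](S))) → 1
  ρ[b/c](σ[d>=6](γ[d; SUM(b)→c](ρ[b/f](S)))) → 1
  (π[c](T) ⋈[c=b] ρ[b/c](σ[d>=6](γ[d; SUM(b)→c](ρ[b/f](S))))) → 2
  π[b,c]((π[c](T) ⋈[c=b] ρ[b/c](σ[d>=6](γ[d; SUM(b)→c](ρ[b/f](S)))))) → 2
  σ[c<7](π[b,c]((π[c](T) ⋈[c=b] ρ[b/c](σ[d>=6](γ[d; SUM(b)→c](ρ[b/f](S))))))) → 2
  ρ[e/b](σ[c<7](π[b,c]((π[c](T) ⋈[c=b] ρ[b/c](σ[d>=6](γ[d; SUM(b)→c](ρ[b/f](S)))))))) → 2
E2 subexpression sizes:
  S → 3
  ρ[b/f](S) → 3
  γ[d; SUM(b)→c](ρ[b/f](S)) → 2
  σ[d>=6](γ[d; SUM(b)→c](ρ[b/f](S))) → 1
  ρ[b/c](σ[d>=6](γ[d; SUM(b)→c](ρ[b/f](S)))) → 1
  T → 5
  π[c](T) → 5
  (ρ[b/c](σ[d>=6](γ[d; SUM(b)→c](ρ[b/f](S)))) ⋈[b=c] π[c](T)) → 2
  π[c,d,b]((ρ[b/c](σ[d>=6](γ[d; SUM(b)→c](ρ[b/f](S)))) ⋈[b=c] π[c](T))) → 2
  π[b,c](π[c,d,b]((ρ[b/c](σ[d>=6](γ[d; SUM(b)→c](ρ[b/f](S)))) ⋈[b=c] π[c](T)))) → 2
  σ[c<7](π[b,c](π[c,d,b]((ρ[b/c](σ[d>=6](γ[d; SUM(b)→c](ρ[b/f](S)))) ⋈[b=c] π[c](T))))) → 2
  ρ[e/b](σ[c<7](π[b,c](π[c,d,b]((ρ[b/c](σ[d>=6](γ[d; SUM(b)→c](ρ[b/f](S)))) ⋈[b=c] π[c](T)))))) → 2

E1 and E2 produce the same multiset:
e | c
4 | 4
4 | 4

yes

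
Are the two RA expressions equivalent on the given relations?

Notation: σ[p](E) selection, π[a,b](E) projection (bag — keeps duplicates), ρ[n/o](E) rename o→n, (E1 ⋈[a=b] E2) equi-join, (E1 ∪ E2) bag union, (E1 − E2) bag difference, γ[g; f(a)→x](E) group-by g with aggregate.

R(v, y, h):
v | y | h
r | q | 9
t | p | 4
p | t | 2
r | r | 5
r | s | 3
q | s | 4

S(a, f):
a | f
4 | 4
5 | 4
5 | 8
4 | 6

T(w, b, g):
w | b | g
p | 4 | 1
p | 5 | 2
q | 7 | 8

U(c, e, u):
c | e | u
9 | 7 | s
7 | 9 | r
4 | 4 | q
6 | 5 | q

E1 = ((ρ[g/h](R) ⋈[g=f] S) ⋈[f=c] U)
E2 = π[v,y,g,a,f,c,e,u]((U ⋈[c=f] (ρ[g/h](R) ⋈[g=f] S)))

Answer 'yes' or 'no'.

E1 per-node cardinality:
  R → 6
  ρ[g/h](R) → 6
  S → 4
  (ρ[g/h](R) ⋈[g=f] S) → 4
  U → 4
  ((ρ[g/h](R) ⋈[g=f] S) ⋈[f=c] U) → 4
E2 per-node cardinality:
  U → 4
  R → 6
  ρ[g/h](R) → 6
  S → 4
  (ρ[g/h](R) ⋈[g=f] S) → 4
  (U ⋈[c=f] (ρ[g/h](R) ⋈[g=f] S)) → 4
  π[v,y,g,a,f,c,e,u]((U ⋈[c=f] (ρ[g/h](R) ⋈[g=f] S))) → 4

E1 and E2 produce the same multiset:
v | y | g | a | f | c | e | u
q | s | 4 | 4 | 4 | 4 | 4 | q
q | s | 4 | 5 | 4 | 4 | 4 | q
t | p | 4 | 4 | 4 | 4 | 4 | q
t | p | 4 | 5 | 4 | 4 | 4 | q

yes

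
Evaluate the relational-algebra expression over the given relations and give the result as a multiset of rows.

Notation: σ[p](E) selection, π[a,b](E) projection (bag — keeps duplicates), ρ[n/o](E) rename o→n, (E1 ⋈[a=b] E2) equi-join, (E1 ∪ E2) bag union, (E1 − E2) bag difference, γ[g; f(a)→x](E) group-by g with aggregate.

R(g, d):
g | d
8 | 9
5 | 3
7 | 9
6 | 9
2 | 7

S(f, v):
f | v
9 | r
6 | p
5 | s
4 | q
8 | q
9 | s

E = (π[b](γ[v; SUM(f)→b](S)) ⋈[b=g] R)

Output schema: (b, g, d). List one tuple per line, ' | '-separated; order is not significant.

Subexpression sizes:
  S → 6
  γ[v; SUM(f)→b](S) → 4
  π[b](γ[v; SUM(f)→b](S)) → 4
  R → 5
  (π[b](γ[v; SUM(f)→b](S)) ⋈[b=g] R) → 1

== RESULT ==
b | g | d
6 | 6 | 9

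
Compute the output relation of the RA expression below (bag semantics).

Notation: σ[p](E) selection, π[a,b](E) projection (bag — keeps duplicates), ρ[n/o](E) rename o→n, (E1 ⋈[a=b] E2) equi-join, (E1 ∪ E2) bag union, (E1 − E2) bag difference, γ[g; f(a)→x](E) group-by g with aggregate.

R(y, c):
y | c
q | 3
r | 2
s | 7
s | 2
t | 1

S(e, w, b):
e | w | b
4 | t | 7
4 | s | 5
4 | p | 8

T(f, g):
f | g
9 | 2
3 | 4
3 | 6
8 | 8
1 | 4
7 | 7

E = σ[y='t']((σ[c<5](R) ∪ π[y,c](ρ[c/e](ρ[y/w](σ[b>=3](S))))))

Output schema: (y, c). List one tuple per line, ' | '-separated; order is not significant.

Stepwise |·|:
  R → 5
  σ[c<5](R) → 4
  S → 3
  σ[b>=3](S) → 3
  ρ[y/w](σ[b>=3](S)) → 3
  ρ[c/e](ρ[y/w](σ[b>=3](S))) → 3
  π[y,c](ρ[c/e](ρ[y/w](σ[b>=3](S)))) → 3
  (σ[c<5](R) ∪ π[y,c](ρ[c/e](ρ[y/w](σ[b>=3](S))))) → 7
  σ[y='t']((σ[c<5](R) ∪ π[y,c](ρ[c/e](ρ[y/w](σ[b>=3](S)))))) → 2

== RESULT ==
y | c
t | 1
t | 4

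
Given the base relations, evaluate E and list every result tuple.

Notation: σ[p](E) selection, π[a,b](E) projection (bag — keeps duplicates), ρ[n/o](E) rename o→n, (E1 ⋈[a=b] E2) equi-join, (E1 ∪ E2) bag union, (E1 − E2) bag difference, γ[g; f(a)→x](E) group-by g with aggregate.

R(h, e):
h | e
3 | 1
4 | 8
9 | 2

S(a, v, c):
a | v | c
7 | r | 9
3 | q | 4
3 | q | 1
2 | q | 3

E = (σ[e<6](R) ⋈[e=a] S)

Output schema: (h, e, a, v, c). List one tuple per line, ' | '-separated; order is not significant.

Subexpression sizes:
  R → 3
  σ[e<6](R) → 2
  S → 4
  (σ[e<6](R) ⋈[e=a] S) → 1

== RESULT ==
h | e | a | v | c
9 | 2 | 2 | q | 3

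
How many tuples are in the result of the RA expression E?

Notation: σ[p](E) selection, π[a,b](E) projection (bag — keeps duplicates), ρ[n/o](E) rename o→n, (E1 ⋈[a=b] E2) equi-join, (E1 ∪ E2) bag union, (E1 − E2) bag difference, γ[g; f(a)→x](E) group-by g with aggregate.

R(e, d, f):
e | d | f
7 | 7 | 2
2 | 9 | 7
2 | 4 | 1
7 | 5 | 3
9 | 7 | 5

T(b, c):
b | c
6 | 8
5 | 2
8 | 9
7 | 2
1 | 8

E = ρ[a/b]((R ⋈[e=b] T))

Stepwise |·|:
  R → 5
  T → 5
  (R ⋈[e=b] T) → 2
  ρ[a/b]((R ⋈[e=b] T)) → 2

|E| = 2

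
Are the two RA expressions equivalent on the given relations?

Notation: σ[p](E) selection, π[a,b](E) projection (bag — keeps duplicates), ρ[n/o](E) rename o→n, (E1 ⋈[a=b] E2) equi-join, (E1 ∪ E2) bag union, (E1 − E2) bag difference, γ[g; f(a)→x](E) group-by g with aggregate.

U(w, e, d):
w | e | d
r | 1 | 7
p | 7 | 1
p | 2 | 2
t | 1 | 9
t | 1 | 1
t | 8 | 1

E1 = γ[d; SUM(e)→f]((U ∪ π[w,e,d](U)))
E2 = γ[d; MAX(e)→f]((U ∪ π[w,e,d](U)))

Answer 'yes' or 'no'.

E1 per-node cardinality:
  U → 6
  U → 6
  π[w,e,d](U) → 6
  (U ∪ π[w,e,d](U)) → 12
  γ[d; SUM(e)→f]((U ∪ π[w,e,d](U))) → 4
E2 per-node cardinality:
  U → 6
  U → 6
  π[w,e,d](U) → 6
  (U ∪ π[w,e,d](U)) → 12
  γ[d; MAX(e)→f]((U ∪ π[w,e,d](U))) → 4

E1 result:
d | f
1 | 32
2 | 4
7 | 2
9 | 2
E2 result:
d | f
1 | 8
2 | 2
7 | 1
9 | 1
Witness: (2, 4) appears 1× in E1 but 0× in E2.

no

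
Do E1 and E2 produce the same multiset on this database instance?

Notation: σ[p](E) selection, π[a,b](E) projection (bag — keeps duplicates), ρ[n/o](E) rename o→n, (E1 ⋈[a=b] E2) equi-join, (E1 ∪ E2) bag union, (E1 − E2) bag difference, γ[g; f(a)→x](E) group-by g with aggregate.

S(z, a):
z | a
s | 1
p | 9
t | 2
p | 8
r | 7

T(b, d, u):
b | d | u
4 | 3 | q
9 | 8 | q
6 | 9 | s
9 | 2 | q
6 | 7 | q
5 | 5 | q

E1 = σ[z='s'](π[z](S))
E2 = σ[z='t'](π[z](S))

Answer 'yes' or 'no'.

E1 stepwise |·|:
  S → 5
  π[z](S) → 5
  σ[z='s'](π[z](S)) → 1
E2 stepwise |·|:
  S → 5
  π[z](S) → 5
  σ[z='t'](π[z](S)) → 1

E1 result:
z
s
E2 result:
z
t
Witness: ('t',) appears 0× in E1 but 1× in E2.

no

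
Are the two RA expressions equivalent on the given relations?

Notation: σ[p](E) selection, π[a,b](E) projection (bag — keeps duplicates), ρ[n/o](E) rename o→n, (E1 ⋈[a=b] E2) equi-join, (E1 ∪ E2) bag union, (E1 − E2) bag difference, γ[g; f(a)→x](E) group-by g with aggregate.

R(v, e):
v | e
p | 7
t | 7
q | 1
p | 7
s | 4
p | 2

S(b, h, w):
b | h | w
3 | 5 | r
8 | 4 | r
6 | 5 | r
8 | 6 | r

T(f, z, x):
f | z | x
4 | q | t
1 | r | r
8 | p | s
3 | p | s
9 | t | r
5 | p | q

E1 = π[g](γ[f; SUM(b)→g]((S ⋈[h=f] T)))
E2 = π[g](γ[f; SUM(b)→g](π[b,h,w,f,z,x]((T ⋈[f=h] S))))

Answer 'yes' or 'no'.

E1 stepwise |·|:
  S → 4
  T → 6
  (S ⋈[h=f] T) → 3
  γ[f; SUM(b)→g]((S ⋈[h=f] T)) → 2
  π[g](γ[f; SUM(b)→g]((S ⋈[h=f] T))) → 2
E2 stepwise |·|:
  T → 6
  S → 4
  (T ⋈[f=h] S) → 3
  π[b,h,w,f,z,x]((T ⋈[f=h] S)) → 3
  γ[f; SUM(b)→g](π[b,h,w,f,z,x]((T ⋈[f=h] S))) → 2
  π[g](γ[f; SUM(b)→g](π[b,h,w,f,z,x]((T ⋈[f=h] S)))) → 2

E1 and E2 produce the same multiset:
g
8
9

yes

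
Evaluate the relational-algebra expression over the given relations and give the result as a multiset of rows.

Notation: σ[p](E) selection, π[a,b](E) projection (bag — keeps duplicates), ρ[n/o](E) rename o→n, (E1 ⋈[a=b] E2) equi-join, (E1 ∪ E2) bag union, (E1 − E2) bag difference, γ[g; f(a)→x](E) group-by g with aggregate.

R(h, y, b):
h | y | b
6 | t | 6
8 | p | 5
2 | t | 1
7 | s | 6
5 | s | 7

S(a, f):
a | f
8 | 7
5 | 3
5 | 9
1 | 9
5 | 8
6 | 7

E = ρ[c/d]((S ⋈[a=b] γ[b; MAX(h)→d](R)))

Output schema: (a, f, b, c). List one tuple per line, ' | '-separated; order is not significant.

Per-node cardinality:
  S → 6
  R → 5
  γ[b; MAX(h)→d](R) → 4
  (S ⋈[a=b] γ[b; MAX(h)→d](R)) → 5
  ρ[c/d]((S ⋈[a=b] γ[b; MAX(h)→d](R))) → 5

== RESULT ==
a | f | b | c
1 | 9 | 1 | 2
5 | 3 | 5 | 8
5 | 8 | 5 | 8
5 | 9 | 5 | 8
6 | 7 | 6 | 7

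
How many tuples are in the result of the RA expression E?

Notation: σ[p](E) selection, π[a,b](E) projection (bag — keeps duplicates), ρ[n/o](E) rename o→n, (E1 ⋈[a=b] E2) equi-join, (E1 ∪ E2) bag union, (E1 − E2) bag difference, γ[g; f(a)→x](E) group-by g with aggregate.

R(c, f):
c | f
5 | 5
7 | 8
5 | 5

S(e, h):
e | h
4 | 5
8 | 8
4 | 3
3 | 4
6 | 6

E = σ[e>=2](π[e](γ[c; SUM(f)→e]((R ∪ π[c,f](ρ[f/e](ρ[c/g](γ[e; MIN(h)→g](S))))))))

Stepwise |·|:
  R → 3
  S → 5
  γ[e; MIN(h)→g](S) → 4
  ρ[c/g](γ[e; MIN(h)→g](S)) → 4
  ρ[f/e](ρ[c/g](γ[e; MIN(h)→g](S))) → 4
  π[c,f](ρ[f/e](ρ[c/g](γ[e; MIN(h)→g](S)))) → 4
  (R ∪ π[c,f](ρ[f/e](ρ[c/g](γ[e; MIN(h)→g](S))))) → 7
  γ[c; SUM(f)→e]((R ∪ π[c,f](ρ[f/e](ρ[c/g](γ[e; MIN(h)→g](S)))))) → 6
  π[e](γ[c; SUM(f)→e]((R ∪ π[c,f](ρ[f/e](ρ[c/g](γ[e; MIN(h)→g](S))))))) → 6
  σ[e>=2](π[e](γ[c; SUM(f)→e]((R ∪ π[c,f](ρ[f/e](ρ[c/g](γ[e; MIN(h)→g](S)))))))) → 6

|E| = 6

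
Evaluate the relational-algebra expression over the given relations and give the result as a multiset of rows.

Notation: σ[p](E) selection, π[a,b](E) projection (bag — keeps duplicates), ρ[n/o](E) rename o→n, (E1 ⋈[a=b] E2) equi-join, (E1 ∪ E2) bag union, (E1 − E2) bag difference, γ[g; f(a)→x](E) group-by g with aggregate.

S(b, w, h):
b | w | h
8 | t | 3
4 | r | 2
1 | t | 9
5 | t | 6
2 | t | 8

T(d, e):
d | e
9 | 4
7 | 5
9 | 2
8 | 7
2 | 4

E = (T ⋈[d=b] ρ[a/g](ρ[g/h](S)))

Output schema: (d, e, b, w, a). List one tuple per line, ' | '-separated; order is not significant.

Subexpression sizes:
  T → 5
  S → 5
  ρ[g/h](S) → 5
  ρ[a/g](ρ[g/h](S)) → 5
  (T ⋈[d=b] ρ[a/g](ρ[g/h](S))) → 2

== RESULT ==
d | e | b | w | a
2 | 4 | 2 | t | 8
8 | 7 | 8 | t | 3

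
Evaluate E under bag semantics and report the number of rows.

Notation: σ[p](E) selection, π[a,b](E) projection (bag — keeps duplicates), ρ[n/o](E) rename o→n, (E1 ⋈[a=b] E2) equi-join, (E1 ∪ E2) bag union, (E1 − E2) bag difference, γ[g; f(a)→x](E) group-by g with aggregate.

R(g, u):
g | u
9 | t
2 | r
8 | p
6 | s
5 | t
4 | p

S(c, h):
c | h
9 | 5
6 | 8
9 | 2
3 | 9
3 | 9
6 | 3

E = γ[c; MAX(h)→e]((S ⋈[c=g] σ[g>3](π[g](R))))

Per-node cardinality:
  S → 6
  R → 6
  π[g](R) → 6
  σ[g>3](π[g](R)) → 5
  (S ⋈[c=g] σ[g>3](π[g](R))) → 4
  γ[c; MAX(h)→e]((S ⋈[c=g] σ[g>3](π[g](R)))) → 2

|E| = 2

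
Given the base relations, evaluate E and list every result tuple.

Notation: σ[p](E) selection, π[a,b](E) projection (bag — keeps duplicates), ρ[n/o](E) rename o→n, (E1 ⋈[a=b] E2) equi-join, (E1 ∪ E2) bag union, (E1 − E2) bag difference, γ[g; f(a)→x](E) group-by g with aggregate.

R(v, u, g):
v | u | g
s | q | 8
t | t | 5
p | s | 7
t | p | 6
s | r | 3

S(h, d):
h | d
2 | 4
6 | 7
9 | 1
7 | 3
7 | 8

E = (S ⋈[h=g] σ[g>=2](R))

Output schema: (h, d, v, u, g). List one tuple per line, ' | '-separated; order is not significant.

Per-node cardinality:
  S → 5
  R → 5
  σ[g>=2](R) → 5
  (S ⋈[h=g] σ[g>=2](R)) → 3

== RESULT ==
h | d | v | u | g
6 | 7 | t | p | 6
7 | 3 | p | s | 7
7 | 8 | p | s | 7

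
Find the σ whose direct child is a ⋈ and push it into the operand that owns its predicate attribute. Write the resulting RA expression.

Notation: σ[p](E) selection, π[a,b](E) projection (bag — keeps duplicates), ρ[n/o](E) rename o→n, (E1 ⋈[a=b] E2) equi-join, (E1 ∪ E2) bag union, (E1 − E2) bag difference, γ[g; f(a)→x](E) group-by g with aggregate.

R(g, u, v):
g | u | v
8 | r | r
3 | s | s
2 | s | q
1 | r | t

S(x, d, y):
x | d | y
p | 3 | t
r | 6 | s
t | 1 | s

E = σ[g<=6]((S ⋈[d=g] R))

σ filters on g, owned by the right side.
E' = (S ⋈[d=g] σ[g<=6](R))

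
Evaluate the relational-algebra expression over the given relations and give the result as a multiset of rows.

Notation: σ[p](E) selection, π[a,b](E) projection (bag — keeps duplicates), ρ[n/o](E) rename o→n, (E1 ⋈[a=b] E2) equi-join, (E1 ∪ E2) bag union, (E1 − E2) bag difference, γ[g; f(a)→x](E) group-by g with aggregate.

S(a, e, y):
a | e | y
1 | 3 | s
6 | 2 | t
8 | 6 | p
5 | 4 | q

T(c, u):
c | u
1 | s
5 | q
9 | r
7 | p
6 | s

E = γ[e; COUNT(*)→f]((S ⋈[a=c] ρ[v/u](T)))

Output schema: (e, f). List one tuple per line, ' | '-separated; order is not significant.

Stepwise |·|:
  S → 4
  T → 5
  ρ[v/u](T) → 5
  (S ⋈[a=c] ρ[v/u](T)) → 3
  γ[e; COUNT(*)→f]((S ⋈[a=c] ρ[v/u](T))) → 3

== RESULT ==
e | f
2 | 1
3 | 1
4 | 1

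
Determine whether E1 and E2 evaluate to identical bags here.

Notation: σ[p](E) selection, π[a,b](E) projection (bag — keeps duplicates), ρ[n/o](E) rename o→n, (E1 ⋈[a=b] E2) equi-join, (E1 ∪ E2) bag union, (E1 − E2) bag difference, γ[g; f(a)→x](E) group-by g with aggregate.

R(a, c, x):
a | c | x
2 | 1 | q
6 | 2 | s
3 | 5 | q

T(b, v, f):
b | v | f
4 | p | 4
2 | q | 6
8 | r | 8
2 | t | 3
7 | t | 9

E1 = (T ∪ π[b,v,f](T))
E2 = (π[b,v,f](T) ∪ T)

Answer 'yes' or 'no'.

E1 row counts bottom-up:
  T → 5
  T → 5
  π[b,v,f](T) → 5
  (T ∪ π[b,v,f](T)) → 10
E2 row counts bottom-up:
  T → 5
  π[b,v,f](T) → 5
  T → 5
  (π[b,v,f](T) ∪ T) → 10

E1 and E2 produce the same multiset:
b | v | f
2 | q | 6
2 | q | 6
2 | t | 3
2 | t | 3
4 | p | 4
4 | p | 4
7 | t | 9
7 | t | 9
8 | r | 8
8 | r | 8

yes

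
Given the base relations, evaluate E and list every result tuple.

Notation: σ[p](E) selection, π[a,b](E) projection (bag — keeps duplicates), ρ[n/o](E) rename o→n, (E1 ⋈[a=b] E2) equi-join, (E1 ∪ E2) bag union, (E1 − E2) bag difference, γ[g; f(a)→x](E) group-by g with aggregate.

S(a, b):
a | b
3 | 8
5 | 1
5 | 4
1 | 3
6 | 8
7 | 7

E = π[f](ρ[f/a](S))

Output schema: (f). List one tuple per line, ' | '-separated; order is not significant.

Per-node cardinality:
  S → 6
  ρ[f/a](S) → 6
  π[f](ρ[f/a](S)) → 6

== RESULT ==
f
1
3
5
5
6
7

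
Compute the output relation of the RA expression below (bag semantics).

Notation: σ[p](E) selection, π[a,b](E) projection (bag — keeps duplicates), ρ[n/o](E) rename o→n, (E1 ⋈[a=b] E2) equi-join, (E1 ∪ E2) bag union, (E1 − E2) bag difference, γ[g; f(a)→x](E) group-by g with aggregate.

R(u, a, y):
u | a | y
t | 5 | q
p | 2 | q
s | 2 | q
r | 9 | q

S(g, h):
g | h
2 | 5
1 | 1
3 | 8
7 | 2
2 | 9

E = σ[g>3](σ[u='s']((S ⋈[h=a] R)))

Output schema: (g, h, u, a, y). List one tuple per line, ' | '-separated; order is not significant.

Stepwise |·|:
  S → 5
  R → 4
  (S ⋈[h=a] R) → 4
  σ[u='s']((S ⋈[h=a] R)) → 1
  σ[g>3](σ[u='s']((S ⋈[h=a] R))) → 1

== RESULT ==
g | h | u | a | y
7 | 2 | s | 2 | q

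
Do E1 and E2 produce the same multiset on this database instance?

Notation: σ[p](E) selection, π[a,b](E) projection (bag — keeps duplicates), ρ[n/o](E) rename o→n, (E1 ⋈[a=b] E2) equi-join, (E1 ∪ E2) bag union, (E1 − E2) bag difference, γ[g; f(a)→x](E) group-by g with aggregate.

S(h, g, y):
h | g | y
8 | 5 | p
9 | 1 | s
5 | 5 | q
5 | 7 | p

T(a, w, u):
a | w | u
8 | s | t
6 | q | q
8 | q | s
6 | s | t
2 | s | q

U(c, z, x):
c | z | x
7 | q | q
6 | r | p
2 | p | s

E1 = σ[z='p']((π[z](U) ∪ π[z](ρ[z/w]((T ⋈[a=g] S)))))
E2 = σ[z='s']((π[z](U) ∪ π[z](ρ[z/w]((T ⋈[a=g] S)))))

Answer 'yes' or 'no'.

E1 per-node cardinality:
  U → 3
  π[z](U) → 3
  T → 5
  S → 4
  (T ⋈[a=g] S) → 0
  ρ[z/w]((T ⋈[a=g] S)) → 0
  π[z](ρ[z/w]((T ⋈[a=g] S))) → 0
  (π[z](U) ∪ π[z](ρ[z/w]((T ⋈[a=g] S)))) → 3
  σ[z='p']((π[z](U) ∪ π[z](ρ[z/w]((T ⋈[a=g] S))))) → 1
E2 per-node cardinality:
  U → 3
  π[z](U) → 3
  T → 5
  S → 4
  (T ⋈[a=g] S) → 0
  ρ[z/w]((T ⋈[a=g] S)) → 0
  π[z](ρ[z/w]((T ⋈[a=g] S))) → 0
  (π[z](U) ∪ π[z](ρ[z/w]((T ⋈[a=g] S)))) → 3
  σ[z='s']((π[z](U) ∪ π[z](ρ[z/w]((T ⋈[a=g] S))))) → 0

E1 result:
z
p
E2 result:
z
(0 rows)
Witness: ('p',) appears 1× in E1 but 0× in E2.

no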